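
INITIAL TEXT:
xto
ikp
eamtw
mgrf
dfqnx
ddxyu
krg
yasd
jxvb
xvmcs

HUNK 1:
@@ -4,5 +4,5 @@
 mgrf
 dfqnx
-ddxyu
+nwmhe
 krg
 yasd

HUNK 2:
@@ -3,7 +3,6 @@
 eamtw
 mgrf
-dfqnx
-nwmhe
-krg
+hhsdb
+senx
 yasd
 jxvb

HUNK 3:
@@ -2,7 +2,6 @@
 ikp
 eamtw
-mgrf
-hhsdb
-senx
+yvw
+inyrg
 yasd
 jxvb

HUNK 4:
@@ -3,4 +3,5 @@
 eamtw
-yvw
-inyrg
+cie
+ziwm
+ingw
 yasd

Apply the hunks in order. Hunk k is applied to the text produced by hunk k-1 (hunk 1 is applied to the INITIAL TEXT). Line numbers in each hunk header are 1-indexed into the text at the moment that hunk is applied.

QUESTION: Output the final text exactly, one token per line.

Hunk 1: at line 4 remove [ddxyu] add [nwmhe] -> 10 lines: xto ikp eamtw mgrf dfqnx nwmhe krg yasd jxvb xvmcs
Hunk 2: at line 3 remove [dfqnx,nwmhe,krg] add [hhsdb,senx] -> 9 lines: xto ikp eamtw mgrf hhsdb senx yasd jxvb xvmcs
Hunk 3: at line 2 remove [mgrf,hhsdb,senx] add [yvw,inyrg] -> 8 lines: xto ikp eamtw yvw inyrg yasd jxvb xvmcs
Hunk 4: at line 3 remove [yvw,inyrg] add [cie,ziwm,ingw] -> 9 lines: xto ikp eamtw cie ziwm ingw yasd jxvb xvmcs

Answer: xto
ikp
eamtw
cie
ziwm
ingw
yasd
jxvb
xvmcs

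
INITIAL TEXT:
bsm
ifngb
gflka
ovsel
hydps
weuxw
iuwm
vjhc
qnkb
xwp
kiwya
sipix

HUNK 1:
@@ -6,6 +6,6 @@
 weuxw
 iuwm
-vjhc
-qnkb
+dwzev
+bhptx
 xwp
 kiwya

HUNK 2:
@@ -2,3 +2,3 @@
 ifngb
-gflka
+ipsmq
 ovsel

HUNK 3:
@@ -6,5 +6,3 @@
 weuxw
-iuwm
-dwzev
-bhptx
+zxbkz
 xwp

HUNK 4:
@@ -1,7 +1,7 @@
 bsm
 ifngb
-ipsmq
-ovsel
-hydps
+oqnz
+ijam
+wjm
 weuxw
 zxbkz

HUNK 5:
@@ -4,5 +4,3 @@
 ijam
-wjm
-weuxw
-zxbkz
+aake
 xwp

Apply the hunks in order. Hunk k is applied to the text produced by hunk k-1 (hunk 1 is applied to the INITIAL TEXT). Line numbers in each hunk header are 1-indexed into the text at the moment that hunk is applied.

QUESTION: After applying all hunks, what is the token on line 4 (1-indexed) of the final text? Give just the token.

Hunk 1: at line 6 remove [vjhc,qnkb] add [dwzev,bhptx] -> 12 lines: bsm ifngb gflka ovsel hydps weuxw iuwm dwzev bhptx xwp kiwya sipix
Hunk 2: at line 2 remove [gflka] add [ipsmq] -> 12 lines: bsm ifngb ipsmq ovsel hydps weuxw iuwm dwzev bhptx xwp kiwya sipix
Hunk 3: at line 6 remove [iuwm,dwzev,bhptx] add [zxbkz] -> 10 lines: bsm ifngb ipsmq ovsel hydps weuxw zxbkz xwp kiwya sipix
Hunk 4: at line 1 remove [ipsmq,ovsel,hydps] add [oqnz,ijam,wjm] -> 10 lines: bsm ifngb oqnz ijam wjm weuxw zxbkz xwp kiwya sipix
Hunk 5: at line 4 remove [wjm,weuxw,zxbkz] add [aake] -> 8 lines: bsm ifngb oqnz ijam aake xwp kiwya sipix
Final line 4: ijam

Answer: ijam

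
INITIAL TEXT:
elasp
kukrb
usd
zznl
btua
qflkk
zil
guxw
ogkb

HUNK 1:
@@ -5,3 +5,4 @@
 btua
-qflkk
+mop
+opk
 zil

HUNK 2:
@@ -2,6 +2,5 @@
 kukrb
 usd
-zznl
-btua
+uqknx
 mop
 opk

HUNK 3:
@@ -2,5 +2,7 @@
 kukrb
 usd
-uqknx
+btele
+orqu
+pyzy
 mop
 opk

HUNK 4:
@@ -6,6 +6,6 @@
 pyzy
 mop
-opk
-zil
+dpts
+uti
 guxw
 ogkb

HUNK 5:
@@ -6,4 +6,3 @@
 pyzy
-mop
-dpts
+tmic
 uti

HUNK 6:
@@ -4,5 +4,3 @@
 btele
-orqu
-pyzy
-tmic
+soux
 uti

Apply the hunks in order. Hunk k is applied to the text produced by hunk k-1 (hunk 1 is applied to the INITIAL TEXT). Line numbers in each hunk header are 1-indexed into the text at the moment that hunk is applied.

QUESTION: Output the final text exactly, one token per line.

Answer: elasp
kukrb
usd
btele
soux
uti
guxw
ogkb

Derivation:
Hunk 1: at line 5 remove [qflkk] add [mop,opk] -> 10 lines: elasp kukrb usd zznl btua mop opk zil guxw ogkb
Hunk 2: at line 2 remove [zznl,btua] add [uqknx] -> 9 lines: elasp kukrb usd uqknx mop opk zil guxw ogkb
Hunk 3: at line 2 remove [uqknx] add [btele,orqu,pyzy] -> 11 lines: elasp kukrb usd btele orqu pyzy mop opk zil guxw ogkb
Hunk 4: at line 6 remove [opk,zil] add [dpts,uti] -> 11 lines: elasp kukrb usd btele orqu pyzy mop dpts uti guxw ogkb
Hunk 5: at line 6 remove [mop,dpts] add [tmic] -> 10 lines: elasp kukrb usd btele orqu pyzy tmic uti guxw ogkb
Hunk 6: at line 4 remove [orqu,pyzy,tmic] add [soux] -> 8 lines: elasp kukrb usd btele soux uti guxw ogkb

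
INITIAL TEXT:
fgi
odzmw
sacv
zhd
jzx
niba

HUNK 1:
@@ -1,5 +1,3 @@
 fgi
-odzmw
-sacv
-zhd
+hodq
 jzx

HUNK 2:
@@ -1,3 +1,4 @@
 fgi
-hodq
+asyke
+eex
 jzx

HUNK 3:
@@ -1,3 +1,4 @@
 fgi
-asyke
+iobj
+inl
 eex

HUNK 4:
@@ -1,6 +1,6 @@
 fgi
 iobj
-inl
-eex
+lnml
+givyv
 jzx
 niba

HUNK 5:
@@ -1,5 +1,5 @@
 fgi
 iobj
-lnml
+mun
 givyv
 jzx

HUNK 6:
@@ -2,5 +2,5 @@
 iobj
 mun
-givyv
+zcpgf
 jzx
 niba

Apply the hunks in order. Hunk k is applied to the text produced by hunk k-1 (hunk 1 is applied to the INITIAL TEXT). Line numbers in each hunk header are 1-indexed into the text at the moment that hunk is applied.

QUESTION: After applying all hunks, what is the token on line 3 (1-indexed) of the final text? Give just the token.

Answer: mun

Derivation:
Hunk 1: at line 1 remove [odzmw,sacv,zhd] add [hodq] -> 4 lines: fgi hodq jzx niba
Hunk 2: at line 1 remove [hodq] add [asyke,eex] -> 5 lines: fgi asyke eex jzx niba
Hunk 3: at line 1 remove [asyke] add [iobj,inl] -> 6 lines: fgi iobj inl eex jzx niba
Hunk 4: at line 1 remove [inl,eex] add [lnml,givyv] -> 6 lines: fgi iobj lnml givyv jzx niba
Hunk 5: at line 1 remove [lnml] add [mun] -> 6 lines: fgi iobj mun givyv jzx niba
Hunk 6: at line 2 remove [givyv] add [zcpgf] -> 6 lines: fgi iobj mun zcpgf jzx niba
Final line 3: mun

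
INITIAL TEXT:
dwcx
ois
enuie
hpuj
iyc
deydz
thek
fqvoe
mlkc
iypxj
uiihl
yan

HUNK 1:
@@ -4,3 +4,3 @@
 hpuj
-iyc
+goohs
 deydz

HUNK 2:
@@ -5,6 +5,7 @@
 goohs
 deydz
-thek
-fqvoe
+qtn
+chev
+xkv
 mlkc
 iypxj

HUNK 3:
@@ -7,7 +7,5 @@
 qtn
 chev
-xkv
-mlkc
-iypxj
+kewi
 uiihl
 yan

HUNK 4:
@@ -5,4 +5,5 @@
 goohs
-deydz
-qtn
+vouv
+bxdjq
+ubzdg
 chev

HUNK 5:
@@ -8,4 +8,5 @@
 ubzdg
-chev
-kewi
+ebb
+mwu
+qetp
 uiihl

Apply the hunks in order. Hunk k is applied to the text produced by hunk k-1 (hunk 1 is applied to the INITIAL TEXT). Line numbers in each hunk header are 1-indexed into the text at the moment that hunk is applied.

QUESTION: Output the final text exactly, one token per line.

Answer: dwcx
ois
enuie
hpuj
goohs
vouv
bxdjq
ubzdg
ebb
mwu
qetp
uiihl
yan

Derivation:
Hunk 1: at line 4 remove [iyc] add [goohs] -> 12 lines: dwcx ois enuie hpuj goohs deydz thek fqvoe mlkc iypxj uiihl yan
Hunk 2: at line 5 remove [thek,fqvoe] add [qtn,chev,xkv] -> 13 lines: dwcx ois enuie hpuj goohs deydz qtn chev xkv mlkc iypxj uiihl yan
Hunk 3: at line 7 remove [xkv,mlkc,iypxj] add [kewi] -> 11 lines: dwcx ois enuie hpuj goohs deydz qtn chev kewi uiihl yan
Hunk 4: at line 5 remove [deydz,qtn] add [vouv,bxdjq,ubzdg] -> 12 lines: dwcx ois enuie hpuj goohs vouv bxdjq ubzdg chev kewi uiihl yan
Hunk 5: at line 8 remove [chev,kewi] add [ebb,mwu,qetp] -> 13 lines: dwcx ois enuie hpuj goohs vouv bxdjq ubzdg ebb mwu qetp uiihl yan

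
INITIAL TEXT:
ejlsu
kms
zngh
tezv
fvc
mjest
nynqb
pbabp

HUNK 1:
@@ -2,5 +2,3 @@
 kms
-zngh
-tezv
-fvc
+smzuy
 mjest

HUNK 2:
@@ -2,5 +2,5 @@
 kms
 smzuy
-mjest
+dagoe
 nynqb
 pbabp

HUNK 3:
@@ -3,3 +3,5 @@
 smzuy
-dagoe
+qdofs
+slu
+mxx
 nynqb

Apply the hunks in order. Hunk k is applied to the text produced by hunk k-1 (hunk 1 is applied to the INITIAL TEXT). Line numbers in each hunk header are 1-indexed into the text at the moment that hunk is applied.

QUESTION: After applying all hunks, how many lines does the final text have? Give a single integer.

Hunk 1: at line 2 remove [zngh,tezv,fvc] add [smzuy] -> 6 lines: ejlsu kms smzuy mjest nynqb pbabp
Hunk 2: at line 2 remove [mjest] add [dagoe] -> 6 lines: ejlsu kms smzuy dagoe nynqb pbabp
Hunk 3: at line 3 remove [dagoe] add [qdofs,slu,mxx] -> 8 lines: ejlsu kms smzuy qdofs slu mxx nynqb pbabp
Final line count: 8

Answer: 8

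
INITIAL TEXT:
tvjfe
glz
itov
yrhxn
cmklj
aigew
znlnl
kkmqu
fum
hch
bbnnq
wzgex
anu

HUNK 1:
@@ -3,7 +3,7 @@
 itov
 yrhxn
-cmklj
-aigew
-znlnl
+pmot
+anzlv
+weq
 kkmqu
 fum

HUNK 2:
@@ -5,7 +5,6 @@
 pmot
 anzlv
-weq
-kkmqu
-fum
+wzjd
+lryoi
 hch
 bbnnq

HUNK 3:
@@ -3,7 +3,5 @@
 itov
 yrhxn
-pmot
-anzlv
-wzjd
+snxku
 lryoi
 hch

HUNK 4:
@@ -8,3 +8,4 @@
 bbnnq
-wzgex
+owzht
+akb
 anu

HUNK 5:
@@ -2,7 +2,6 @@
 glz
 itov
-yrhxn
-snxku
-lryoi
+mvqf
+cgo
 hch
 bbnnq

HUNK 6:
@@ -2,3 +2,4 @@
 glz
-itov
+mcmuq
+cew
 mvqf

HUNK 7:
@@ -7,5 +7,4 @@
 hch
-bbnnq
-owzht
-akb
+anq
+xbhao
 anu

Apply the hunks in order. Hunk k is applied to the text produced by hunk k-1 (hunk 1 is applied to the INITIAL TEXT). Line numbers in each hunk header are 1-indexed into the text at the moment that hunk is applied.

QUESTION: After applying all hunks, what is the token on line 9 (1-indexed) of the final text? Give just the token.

Hunk 1: at line 3 remove [cmklj,aigew,znlnl] add [pmot,anzlv,weq] -> 13 lines: tvjfe glz itov yrhxn pmot anzlv weq kkmqu fum hch bbnnq wzgex anu
Hunk 2: at line 5 remove [weq,kkmqu,fum] add [wzjd,lryoi] -> 12 lines: tvjfe glz itov yrhxn pmot anzlv wzjd lryoi hch bbnnq wzgex anu
Hunk 3: at line 3 remove [pmot,anzlv,wzjd] add [snxku] -> 10 lines: tvjfe glz itov yrhxn snxku lryoi hch bbnnq wzgex anu
Hunk 4: at line 8 remove [wzgex] add [owzht,akb] -> 11 lines: tvjfe glz itov yrhxn snxku lryoi hch bbnnq owzht akb anu
Hunk 5: at line 2 remove [yrhxn,snxku,lryoi] add [mvqf,cgo] -> 10 lines: tvjfe glz itov mvqf cgo hch bbnnq owzht akb anu
Hunk 6: at line 2 remove [itov] add [mcmuq,cew] -> 11 lines: tvjfe glz mcmuq cew mvqf cgo hch bbnnq owzht akb anu
Hunk 7: at line 7 remove [bbnnq,owzht,akb] add [anq,xbhao] -> 10 lines: tvjfe glz mcmuq cew mvqf cgo hch anq xbhao anu
Final line 9: xbhao

Answer: xbhao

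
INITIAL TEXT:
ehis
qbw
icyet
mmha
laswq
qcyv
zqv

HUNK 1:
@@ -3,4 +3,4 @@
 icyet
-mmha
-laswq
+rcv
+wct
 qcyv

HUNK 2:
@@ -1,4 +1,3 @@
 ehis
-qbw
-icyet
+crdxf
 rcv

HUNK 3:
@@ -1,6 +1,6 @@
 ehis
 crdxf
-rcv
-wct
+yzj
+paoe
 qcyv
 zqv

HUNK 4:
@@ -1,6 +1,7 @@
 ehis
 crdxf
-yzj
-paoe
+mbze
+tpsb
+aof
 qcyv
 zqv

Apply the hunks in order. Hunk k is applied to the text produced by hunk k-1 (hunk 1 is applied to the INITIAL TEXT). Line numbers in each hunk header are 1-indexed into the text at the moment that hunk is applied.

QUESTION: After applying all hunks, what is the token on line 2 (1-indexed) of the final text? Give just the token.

Answer: crdxf

Derivation:
Hunk 1: at line 3 remove [mmha,laswq] add [rcv,wct] -> 7 lines: ehis qbw icyet rcv wct qcyv zqv
Hunk 2: at line 1 remove [qbw,icyet] add [crdxf] -> 6 lines: ehis crdxf rcv wct qcyv zqv
Hunk 3: at line 1 remove [rcv,wct] add [yzj,paoe] -> 6 lines: ehis crdxf yzj paoe qcyv zqv
Hunk 4: at line 1 remove [yzj,paoe] add [mbze,tpsb,aof] -> 7 lines: ehis crdxf mbze tpsb aof qcyv zqv
Final line 2: crdxf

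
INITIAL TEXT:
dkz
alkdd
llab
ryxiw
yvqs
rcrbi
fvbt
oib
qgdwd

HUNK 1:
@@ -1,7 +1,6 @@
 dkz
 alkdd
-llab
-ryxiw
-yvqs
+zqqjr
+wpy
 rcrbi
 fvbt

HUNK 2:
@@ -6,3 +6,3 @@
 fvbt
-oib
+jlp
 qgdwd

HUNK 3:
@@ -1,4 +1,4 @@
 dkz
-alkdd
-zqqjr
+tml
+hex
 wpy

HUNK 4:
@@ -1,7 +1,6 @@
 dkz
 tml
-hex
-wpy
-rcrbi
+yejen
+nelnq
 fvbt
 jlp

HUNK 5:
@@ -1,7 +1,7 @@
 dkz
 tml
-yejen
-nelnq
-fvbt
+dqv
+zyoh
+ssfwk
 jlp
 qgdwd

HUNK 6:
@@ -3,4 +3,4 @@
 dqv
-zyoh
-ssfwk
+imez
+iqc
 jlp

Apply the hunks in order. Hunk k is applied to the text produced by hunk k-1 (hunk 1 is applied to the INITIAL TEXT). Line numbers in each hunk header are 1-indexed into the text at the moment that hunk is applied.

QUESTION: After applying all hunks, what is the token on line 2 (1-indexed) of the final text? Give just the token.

Hunk 1: at line 1 remove [llab,ryxiw,yvqs] add [zqqjr,wpy] -> 8 lines: dkz alkdd zqqjr wpy rcrbi fvbt oib qgdwd
Hunk 2: at line 6 remove [oib] add [jlp] -> 8 lines: dkz alkdd zqqjr wpy rcrbi fvbt jlp qgdwd
Hunk 3: at line 1 remove [alkdd,zqqjr] add [tml,hex] -> 8 lines: dkz tml hex wpy rcrbi fvbt jlp qgdwd
Hunk 4: at line 1 remove [hex,wpy,rcrbi] add [yejen,nelnq] -> 7 lines: dkz tml yejen nelnq fvbt jlp qgdwd
Hunk 5: at line 1 remove [yejen,nelnq,fvbt] add [dqv,zyoh,ssfwk] -> 7 lines: dkz tml dqv zyoh ssfwk jlp qgdwd
Hunk 6: at line 3 remove [zyoh,ssfwk] add [imez,iqc] -> 7 lines: dkz tml dqv imez iqc jlp qgdwd
Final line 2: tml

Answer: tml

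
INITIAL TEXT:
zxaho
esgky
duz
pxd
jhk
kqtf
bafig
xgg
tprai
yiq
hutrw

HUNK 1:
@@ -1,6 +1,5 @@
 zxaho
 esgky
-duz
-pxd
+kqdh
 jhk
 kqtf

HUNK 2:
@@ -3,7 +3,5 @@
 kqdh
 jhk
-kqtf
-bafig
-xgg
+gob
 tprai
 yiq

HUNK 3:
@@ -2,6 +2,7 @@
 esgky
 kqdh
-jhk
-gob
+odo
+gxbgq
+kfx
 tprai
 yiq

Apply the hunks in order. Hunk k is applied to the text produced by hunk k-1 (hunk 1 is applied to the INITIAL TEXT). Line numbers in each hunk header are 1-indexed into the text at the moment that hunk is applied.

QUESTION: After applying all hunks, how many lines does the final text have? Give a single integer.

Hunk 1: at line 1 remove [duz,pxd] add [kqdh] -> 10 lines: zxaho esgky kqdh jhk kqtf bafig xgg tprai yiq hutrw
Hunk 2: at line 3 remove [kqtf,bafig,xgg] add [gob] -> 8 lines: zxaho esgky kqdh jhk gob tprai yiq hutrw
Hunk 3: at line 2 remove [jhk,gob] add [odo,gxbgq,kfx] -> 9 lines: zxaho esgky kqdh odo gxbgq kfx tprai yiq hutrw
Final line count: 9

Answer: 9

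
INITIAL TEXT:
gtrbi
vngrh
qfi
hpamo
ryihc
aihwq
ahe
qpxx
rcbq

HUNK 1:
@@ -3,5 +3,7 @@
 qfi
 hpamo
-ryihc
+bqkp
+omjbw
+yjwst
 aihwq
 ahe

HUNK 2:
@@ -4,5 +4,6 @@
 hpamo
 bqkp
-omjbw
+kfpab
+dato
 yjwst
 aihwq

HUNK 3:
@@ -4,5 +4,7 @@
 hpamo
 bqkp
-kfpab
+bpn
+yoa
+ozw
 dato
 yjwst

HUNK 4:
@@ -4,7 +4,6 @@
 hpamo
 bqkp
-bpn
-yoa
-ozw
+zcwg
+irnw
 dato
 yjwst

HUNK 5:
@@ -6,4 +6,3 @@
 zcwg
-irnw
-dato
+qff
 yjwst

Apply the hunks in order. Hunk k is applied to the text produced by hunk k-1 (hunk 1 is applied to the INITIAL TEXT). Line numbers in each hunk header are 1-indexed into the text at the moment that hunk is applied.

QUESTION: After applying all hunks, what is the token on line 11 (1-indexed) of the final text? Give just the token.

Answer: qpxx

Derivation:
Hunk 1: at line 3 remove [ryihc] add [bqkp,omjbw,yjwst] -> 11 lines: gtrbi vngrh qfi hpamo bqkp omjbw yjwst aihwq ahe qpxx rcbq
Hunk 2: at line 4 remove [omjbw] add [kfpab,dato] -> 12 lines: gtrbi vngrh qfi hpamo bqkp kfpab dato yjwst aihwq ahe qpxx rcbq
Hunk 3: at line 4 remove [kfpab] add [bpn,yoa,ozw] -> 14 lines: gtrbi vngrh qfi hpamo bqkp bpn yoa ozw dato yjwst aihwq ahe qpxx rcbq
Hunk 4: at line 4 remove [bpn,yoa,ozw] add [zcwg,irnw] -> 13 lines: gtrbi vngrh qfi hpamo bqkp zcwg irnw dato yjwst aihwq ahe qpxx rcbq
Hunk 5: at line 6 remove [irnw,dato] add [qff] -> 12 lines: gtrbi vngrh qfi hpamo bqkp zcwg qff yjwst aihwq ahe qpxx rcbq
Final line 11: qpxx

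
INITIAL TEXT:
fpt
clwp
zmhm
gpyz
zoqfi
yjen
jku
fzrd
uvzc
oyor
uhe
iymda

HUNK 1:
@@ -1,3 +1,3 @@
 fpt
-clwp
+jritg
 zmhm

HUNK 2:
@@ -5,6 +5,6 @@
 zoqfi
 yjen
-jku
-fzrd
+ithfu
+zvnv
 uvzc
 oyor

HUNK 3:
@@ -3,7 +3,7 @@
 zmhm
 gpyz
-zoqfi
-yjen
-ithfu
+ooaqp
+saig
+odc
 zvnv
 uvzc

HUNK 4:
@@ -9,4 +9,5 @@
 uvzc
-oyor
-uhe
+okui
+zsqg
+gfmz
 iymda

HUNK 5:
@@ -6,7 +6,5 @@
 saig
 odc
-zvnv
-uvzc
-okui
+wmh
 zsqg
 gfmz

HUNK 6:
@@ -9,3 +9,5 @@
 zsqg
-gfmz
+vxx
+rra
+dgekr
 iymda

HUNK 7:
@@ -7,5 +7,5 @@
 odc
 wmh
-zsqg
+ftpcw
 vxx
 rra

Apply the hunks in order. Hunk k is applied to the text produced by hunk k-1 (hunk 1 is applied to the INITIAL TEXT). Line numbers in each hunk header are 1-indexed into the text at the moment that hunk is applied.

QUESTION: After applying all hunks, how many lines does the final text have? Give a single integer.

Answer: 13

Derivation:
Hunk 1: at line 1 remove [clwp] add [jritg] -> 12 lines: fpt jritg zmhm gpyz zoqfi yjen jku fzrd uvzc oyor uhe iymda
Hunk 2: at line 5 remove [jku,fzrd] add [ithfu,zvnv] -> 12 lines: fpt jritg zmhm gpyz zoqfi yjen ithfu zvnv uvzc oyor uhe iymda
Hunk 3: at line 3 remove [zoqfi,yjen,ithfu] add [ooaqp,saig,odc] -> 12 lines: fpt jritg zmhm gpyz ooaqp saig odc zvnv uvzc oyor uhe iymda
Hunk 4: at line 9 remove [oyor,uhe] add [okui,zsqg,gfmz] -> 13 lines: fpt jritg zmhm gpyz ooaqp saig odc zvnv uvzc okui zsqg gfmz iymda
Hunk 5: at line 6 remove [zvnv,uvzc,okui] add [wmh] -> 11 lines: fpt jritg zmhm gpyz ooaqp saig odc wmh zsqg gfmz iymda
Hunk 6: at line 9 remove [gfmz] add [vxx,rra,dgekr] -> 13 lines: fpt jritg zmhm gpyz ooaqp saig odc wmh zsqg vxx rra dgekr iymda
Hunk 7: at line 7 remove [zsqg] add [ftpcw] -> 13 lines: fpt jritg zmhm gpyz ooaqp saig odc wmh ftpcw vxx rra dgekr iymda
Final line count: 13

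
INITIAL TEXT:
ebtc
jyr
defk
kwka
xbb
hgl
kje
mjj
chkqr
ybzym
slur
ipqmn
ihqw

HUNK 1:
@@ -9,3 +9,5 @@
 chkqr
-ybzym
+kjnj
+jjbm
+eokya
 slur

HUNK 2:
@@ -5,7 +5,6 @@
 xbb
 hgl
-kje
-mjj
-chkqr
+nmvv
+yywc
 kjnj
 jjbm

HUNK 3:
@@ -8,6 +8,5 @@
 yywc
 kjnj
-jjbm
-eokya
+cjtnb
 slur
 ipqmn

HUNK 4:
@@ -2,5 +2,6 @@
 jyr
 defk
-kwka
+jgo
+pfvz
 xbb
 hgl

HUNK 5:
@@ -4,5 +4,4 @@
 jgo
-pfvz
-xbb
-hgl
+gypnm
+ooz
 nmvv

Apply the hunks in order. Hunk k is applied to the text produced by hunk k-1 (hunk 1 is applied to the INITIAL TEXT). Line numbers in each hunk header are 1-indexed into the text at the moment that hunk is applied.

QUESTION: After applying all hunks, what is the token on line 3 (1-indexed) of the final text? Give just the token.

Hunk 1: at line 9 remove [ybzym] add [kjnj,jjbm,eokya] -> 15 lines: ebtc jyr defk kwka xbb hgl kje mjj chkqr kjnj jjbm eokya slur ipqmn ihqw
Hunk 2: at line 5 remove [kje,mjj,chkqr] add [nmvv,yywc] -> 14 lines: ebtc jyr defk kwka xbb hgl nmvv yywc kjnj jjbm eokya slur ipqmn ihqw
Hunk 3: at line 8 remove [jjbm,eokya] add [cjtnb] -> 13 lines: ebtc jyr defk kwka xbb hgl nmvv yywc kjnj cjtnb slur ipqmn ihqw
Hunk 4: at line 2 remove [kwka] add [jgo,pfvz] -> 14 lines: ebtc jyr defk jgo pfvz xbb hgl nmvv yywc kjnj cjtnb slur ipqmn ihqw
Hunk 5: at line 4 remove [pfvz,xbb,hgl] add [gypnm,ooz] -> 13 lines: ebtc jyr defk jgo gypnm ooz nmvv yywc kjnj cjtnb slur ipqmn ihqw
Final line 3: defk

Answer: defk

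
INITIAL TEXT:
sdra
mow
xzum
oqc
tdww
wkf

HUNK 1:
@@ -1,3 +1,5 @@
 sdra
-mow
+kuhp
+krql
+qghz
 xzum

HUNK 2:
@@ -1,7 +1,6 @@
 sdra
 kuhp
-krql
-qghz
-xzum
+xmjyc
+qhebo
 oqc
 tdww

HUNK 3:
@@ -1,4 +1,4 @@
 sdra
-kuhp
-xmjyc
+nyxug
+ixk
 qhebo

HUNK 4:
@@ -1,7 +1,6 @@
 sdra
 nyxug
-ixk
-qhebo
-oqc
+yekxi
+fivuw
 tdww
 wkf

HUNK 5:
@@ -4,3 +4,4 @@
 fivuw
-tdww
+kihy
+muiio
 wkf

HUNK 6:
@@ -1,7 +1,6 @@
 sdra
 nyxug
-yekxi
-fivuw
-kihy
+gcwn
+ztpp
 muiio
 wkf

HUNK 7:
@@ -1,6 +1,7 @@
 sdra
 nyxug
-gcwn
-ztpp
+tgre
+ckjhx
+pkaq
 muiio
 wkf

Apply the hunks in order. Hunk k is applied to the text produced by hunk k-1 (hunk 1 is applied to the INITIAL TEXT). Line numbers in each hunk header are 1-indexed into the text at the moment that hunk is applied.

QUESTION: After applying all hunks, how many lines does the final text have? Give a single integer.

Answer: 7

Derivation:
Hunk 1: at line 1 remove [mow] add [kuhp,krql,qghz] -> 8 lines: sdra kuhp krql qghz xzum oqc tdww wkf
Hunk 2: at line 1 remove [krql,qghz,xzum] add [xmjyc,qhebo] -> 7 lines: sdra kuhp xmjyc qhebo oqc tdww wkf
Hunk 3: at line 1 remove [kuhp,xmjyc] add [nyxug,ixk] -> 7 lines: sdra nyxug ixk qhebo oqc tdww wkf
Hunk 4: at line 1 remove [ixk,qhebo,oqc] add [yekxi,fivuw] -> 6 lines: sdra nyxug yekxi fivuw tdww wkf
Hunk 5: at line 4 remove [tdww] add [kihy,muiio] -> 7 lines: sdra nyxug yekxi fivuw kihy muiio wkf
Hunk 6: at line 1 remove [yekxi,fivuw,kihy] add [gcwn,ztpp] -> 6 lines: sdra nyxug gcwn ztpp muiio wkf
Hunk 7: at line 1 remove [gcwn,ztpp] add [tgre,ckjhx,pkaq] -> 7 lines: sdra nyxug tgre ckjhx pkaq muiio wkf
Final line count: 7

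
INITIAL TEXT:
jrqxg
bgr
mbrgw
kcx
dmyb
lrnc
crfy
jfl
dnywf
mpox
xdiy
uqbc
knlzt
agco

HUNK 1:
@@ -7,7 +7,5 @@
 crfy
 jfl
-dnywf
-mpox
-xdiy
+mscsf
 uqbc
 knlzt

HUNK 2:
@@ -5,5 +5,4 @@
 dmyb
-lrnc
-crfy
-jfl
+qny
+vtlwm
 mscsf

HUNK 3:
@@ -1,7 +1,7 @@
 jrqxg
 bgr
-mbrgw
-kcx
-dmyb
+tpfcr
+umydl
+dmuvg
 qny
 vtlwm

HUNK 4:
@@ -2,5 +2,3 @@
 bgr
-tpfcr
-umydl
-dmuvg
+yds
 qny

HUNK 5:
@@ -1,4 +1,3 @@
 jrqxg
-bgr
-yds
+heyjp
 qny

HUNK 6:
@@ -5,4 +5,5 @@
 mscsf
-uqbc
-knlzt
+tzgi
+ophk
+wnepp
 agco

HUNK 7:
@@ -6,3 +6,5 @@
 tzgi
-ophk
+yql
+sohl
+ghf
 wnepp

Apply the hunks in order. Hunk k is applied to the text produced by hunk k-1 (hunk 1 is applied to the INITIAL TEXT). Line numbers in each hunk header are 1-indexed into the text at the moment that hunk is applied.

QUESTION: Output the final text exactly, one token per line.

Hunk 1: at line 7 remove [dnywf,mpox,xdiy] add [mscsf] -> 12 lines: jrqxg bgr mbrgw kcx dmyb lrnc crfy jfl mscsf uqbc knlzt agco
Hunk 2: at line 5 remove [lrnc,crfy,jfl] add [qny,vtlwm] -> 11 lines: jrqxg bgr mbrgw kcx dmyb qny vtlwm mscsf uqbc knlzt agco
Hunk 3: at line 1 remove [mbrgw,kcx,dmyb] add [tpfcr,umydl,dmuvg] -> 11 lines: jrqxg bgr tpfcr umydl dmuvg qny vtlwm mscsf uqbc knlzt agco
Hunk 4: at line 2 remove [tpfcr,umydl,dmuvg] add [yds] -> 9 lines: jrqxg bgr yds qny vtlwm mscsf uqbc knlzt agco
Hunk 5: at line 1 remove [bgr,yds] add [heyjp] -> 8 lines: jrqxg heyjp qny vtlwm mscsf uqbc knlzt agco
Hunk 6: at line 5 remove [uqbc,knlzt] add [tzgi,ophk,wnepp] -> 9 lines: jrqxg heyjp qny vtlwm mscsf tzgi ophk wnepp agco
Hunk 7: at line 6 remove [ophk] add [yql,sohl,ghf] -> 11 lines: jrqxg heyjp qny vtlwm mscsf tzgi yql sohl ghf wnepp agco

Answer: jrqxg
heyjp
qny
vtlwm
mscsf
tzgi
yql
sohl
ghf
wnepp
agco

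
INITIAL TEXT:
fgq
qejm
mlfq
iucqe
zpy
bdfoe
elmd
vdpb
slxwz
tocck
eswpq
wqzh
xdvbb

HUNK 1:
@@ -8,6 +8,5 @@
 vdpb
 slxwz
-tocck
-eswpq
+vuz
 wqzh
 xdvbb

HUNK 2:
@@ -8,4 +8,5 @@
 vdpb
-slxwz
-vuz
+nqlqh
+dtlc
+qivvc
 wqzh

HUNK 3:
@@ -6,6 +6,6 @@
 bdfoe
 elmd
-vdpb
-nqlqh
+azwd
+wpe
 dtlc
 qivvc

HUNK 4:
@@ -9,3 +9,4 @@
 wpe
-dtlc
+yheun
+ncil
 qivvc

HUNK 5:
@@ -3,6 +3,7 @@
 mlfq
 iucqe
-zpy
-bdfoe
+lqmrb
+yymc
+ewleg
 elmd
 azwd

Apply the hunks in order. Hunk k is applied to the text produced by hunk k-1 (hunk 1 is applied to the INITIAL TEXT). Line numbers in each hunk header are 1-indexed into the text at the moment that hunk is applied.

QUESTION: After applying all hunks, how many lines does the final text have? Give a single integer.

Answer: 15

Derivation:
Hunk 1: at line 8 remove [tocck,eswpq] add [vuz] -> 12 lines: fgq qejm mlfq iucqe zpy bdfoe elmd vdpb slxwz vuz wqzh xdvbb
Hunk 2: at line 8 remove [slxwz,vuz] add [nqlqh,dtlc,qivvc] -> 13 lines: fgq qejm mlfq iucqe zpy bdfoe elmd vdpb nqlqh dtlc qivvc wqzh xdvbb
Hunk 3: at line 6 remove [vdpb,nqlqh] add [azwd,wpe] -> 13 lines: fgq qejm mlfq iucqe zpy bdfoe elmd azwd wpe dtlc qivvc wqzh xdvbb
Hunk 4: at line 9 remove [dtlc] add [yheun,ncil] -> 14 lines: fgq qejm mlfq iucqe zpy bdfoe elmd azwd wpe yheun ncil qivvc wqzh xdvbb
Hunk 5: at line 3 remove [zpy,bdfoe] add [lqmrb,yymc,ewleg] -> 15 lines: fgq qejm mlfq iucqe lqmrb yymc ewleg elmd azwd wpe yheun ncil qivvc wqzh xdvbb
Final line count: 15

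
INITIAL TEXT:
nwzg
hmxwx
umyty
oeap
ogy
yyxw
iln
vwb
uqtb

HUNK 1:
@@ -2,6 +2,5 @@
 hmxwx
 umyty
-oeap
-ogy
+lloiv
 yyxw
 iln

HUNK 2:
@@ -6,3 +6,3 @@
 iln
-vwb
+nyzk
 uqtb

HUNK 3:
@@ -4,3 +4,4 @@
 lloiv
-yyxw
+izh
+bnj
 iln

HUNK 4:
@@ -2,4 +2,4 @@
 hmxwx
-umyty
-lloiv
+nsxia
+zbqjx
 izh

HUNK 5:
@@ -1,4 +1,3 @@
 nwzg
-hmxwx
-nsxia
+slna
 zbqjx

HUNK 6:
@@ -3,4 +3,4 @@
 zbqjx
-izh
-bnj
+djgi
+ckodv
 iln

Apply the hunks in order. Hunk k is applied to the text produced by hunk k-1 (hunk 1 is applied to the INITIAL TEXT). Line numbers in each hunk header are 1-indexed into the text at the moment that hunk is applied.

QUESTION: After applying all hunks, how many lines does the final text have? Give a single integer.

Answer: 8

Derivation:
Hunk 1: at line 2 remove [oeap,ogy] add [lloiv] -> 8 lines: nwzg hmxwx umyty lloiv yyxw iln vwb uqtb
Hunk 2: at line 6 remove [vwb] add [nyzk] -> 8 lines: nwzg hmxwx umyty lloiv yyxw iln nyzk uqtb
Hunk 3: at line 4 remove [yyxw] add [izh,bnj] -> 9 lines: nwzg hmxwx umyty lloiv izh bnj iln nyzk uqtb
Hunk 4: at line 2 remove [umyty,lloiv] add [nsxia,zbqjx] -> 9 lines: nwzg hmxwx nsxia zbqjx izh bnj iln nyzk uqtb
Hunk 5: at line 1 remove [hmxwx,nsxia] add [slna] -> 8 lines: nwzg slna zbqjx izh bnj iln nyzk uqtb
Hunk 6: at line 3 remove [izh,bnj] add [djgi,ckodv] -> 8 lines: nwzg slna zbqjx djgi ckodv iln nyzk uqtb
Final line count: 8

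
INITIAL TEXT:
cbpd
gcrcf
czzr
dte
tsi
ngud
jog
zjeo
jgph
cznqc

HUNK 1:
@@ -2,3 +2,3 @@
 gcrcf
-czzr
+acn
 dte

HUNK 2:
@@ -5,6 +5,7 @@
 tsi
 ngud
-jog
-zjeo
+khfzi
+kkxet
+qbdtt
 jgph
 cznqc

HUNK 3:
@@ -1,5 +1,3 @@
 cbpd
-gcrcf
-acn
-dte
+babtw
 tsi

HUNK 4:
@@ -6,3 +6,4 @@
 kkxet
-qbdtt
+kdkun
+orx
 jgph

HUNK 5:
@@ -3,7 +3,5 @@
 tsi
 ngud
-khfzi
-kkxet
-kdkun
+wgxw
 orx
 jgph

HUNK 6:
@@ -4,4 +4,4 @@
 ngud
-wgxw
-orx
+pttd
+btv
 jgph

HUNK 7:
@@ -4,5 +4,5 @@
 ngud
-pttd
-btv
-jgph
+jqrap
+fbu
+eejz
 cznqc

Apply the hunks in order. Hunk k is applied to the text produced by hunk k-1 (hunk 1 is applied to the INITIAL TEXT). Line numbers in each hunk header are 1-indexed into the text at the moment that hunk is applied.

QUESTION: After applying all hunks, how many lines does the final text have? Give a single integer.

Hunk 1: at line 2 remove [czzr] add [acn] -> 10 lines: cbpd gcrcf acn dte tsi ngud jog zjeo jgph cznqc
Hunk 2: at line 5 remove [jog,zjeo] add [khfzi,kkxet,qbdtt] -> 11 lines: cbpd gcrcf acn dte tsi ngud khfzi kkxet qbdtt jgph cznqc
Hunk 3: at line 1 remove [gcrcf,acn,dte] add [babtw] -> 9 lines: cbpd babtw tsi ngud khfzi kkxet qbdtt jgph cznqc
Hunk 4: at line 6 remove [qbdtt] add [kdkun,orx] -> 10 lines: cbpd babtw tsi ngud khfzi kkxet kdkun orx jgph cznqc
Hunk 5: at line 3 remove [khfzi,kkxet,kdkun] add [wgxw] -> 8 lines: cbpd babtw tsi ngud wgxw orx jgph cznqc
Hunk 6: at line 4 remove [wgxw,orx] add [pttd,btv] -> 8 lines: cbpd babtw tsi ngud pttd btv jgph cznqc
Hunk 7: at line 4 remove [pttd,btv,jgph] add [jqrap,fbu,eejz] -> 8 lines: cbpd babtw tsi ngud jqrap fbu eejz cznqc
Final line count: 8

Answer: 8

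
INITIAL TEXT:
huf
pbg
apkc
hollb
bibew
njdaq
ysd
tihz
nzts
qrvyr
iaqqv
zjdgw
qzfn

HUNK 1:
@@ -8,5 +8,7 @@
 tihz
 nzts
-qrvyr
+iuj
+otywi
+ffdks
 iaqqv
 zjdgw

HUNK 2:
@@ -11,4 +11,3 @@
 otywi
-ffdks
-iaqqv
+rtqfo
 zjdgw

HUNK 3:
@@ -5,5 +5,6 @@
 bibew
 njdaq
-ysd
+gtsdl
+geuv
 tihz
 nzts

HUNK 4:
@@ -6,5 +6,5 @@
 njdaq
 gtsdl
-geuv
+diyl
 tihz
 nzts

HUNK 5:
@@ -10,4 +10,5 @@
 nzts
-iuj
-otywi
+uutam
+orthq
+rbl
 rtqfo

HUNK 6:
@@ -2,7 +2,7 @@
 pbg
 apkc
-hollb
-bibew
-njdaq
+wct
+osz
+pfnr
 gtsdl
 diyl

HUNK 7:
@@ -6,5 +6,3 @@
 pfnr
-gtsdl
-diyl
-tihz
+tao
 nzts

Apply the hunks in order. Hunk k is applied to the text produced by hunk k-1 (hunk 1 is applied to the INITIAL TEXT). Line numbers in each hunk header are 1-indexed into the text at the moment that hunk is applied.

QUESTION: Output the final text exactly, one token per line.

Answer: huf
pbg
apkc
wct
osz
pfnr
tao
nzts
uutam
orthq
rbl
rtqfo
zjdgw
qzfn

Derivation:
Hunk 1: at line 8 remove [qrvyr] add [iuj,otywi,ffdks] -> 15 lines: huf pbg apkc hollb bibew njdaq ysd tihz nzts iuj otywi ffdks iaqqv zjdgw qzfn
Hunk 2: at line 11 remove [ffdks,iaqqv] add [rtqfo] -> 14 lines: huf pbg apkc hollb bibew njdaq ysd tihz nzts iuj otywi rtqfo zjdgw qzfn
Hunk 3: at line 5 remove [ysd] add [gtsdl,geuv] -> 15 lines: huf pbg apkc hollb bibew njdaq gtsdl geuv tihz nzts iuj otywi rtqfo zjdgw qzfn
Hunk 4: at line 6 remove [geuv] add [diyl] -> 15 lines: huf pbg apkc hollb bibew njdaq gtsdl diyl tihz nzts iuj otywi rtqfo zjdgw qzfn
Hunk 5: at line 10 remove [iuj,otywi] add [uutam,orthq,rbl] -> 16 lines: huf pbg apkc hollb bibew njdaq gtsdl diyl tihz nzts uutam orthq rbl rtqfo zjdgw qzfn
Hunk 6: at line 2 remove [hollb,bibew,njdaq] add [wct,osz,pfnr] -> 16 lines: huf pbg apkc wct osz pfnr gtsdl diyl tihz nzts uutam orthq rbl rtqfo zjdgw qzfn
Hunk 7: at line 6 remove [gtsdl,diyl,tihz] add [tao] -> 14 lines: huf pbg apkc wct osz pfnr tao nzts uutam orthq rbl rtqfo zjdgw qzfn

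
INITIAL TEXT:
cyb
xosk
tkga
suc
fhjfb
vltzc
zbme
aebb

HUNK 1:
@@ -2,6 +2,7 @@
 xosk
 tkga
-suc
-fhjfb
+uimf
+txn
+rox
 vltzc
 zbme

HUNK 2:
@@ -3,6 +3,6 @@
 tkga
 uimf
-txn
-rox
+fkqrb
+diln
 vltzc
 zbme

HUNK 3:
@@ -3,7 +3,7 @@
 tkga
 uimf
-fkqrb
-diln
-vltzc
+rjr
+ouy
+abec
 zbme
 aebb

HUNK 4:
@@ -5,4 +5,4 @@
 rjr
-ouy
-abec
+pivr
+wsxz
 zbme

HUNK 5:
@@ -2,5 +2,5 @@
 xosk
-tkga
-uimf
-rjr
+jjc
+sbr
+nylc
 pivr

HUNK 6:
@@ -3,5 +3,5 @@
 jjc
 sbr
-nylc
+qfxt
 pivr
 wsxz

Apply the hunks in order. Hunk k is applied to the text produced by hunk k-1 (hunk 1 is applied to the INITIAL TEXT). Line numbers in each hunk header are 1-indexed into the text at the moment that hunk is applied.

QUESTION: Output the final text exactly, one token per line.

Answer: cyb
xosk
jjc
sbr
qfxt
pivr
wsxz
zbme
aebb

Derivation:
Hunk 1: at line 2 remove [suc,fhjfb] add [uimf,txn,rox] -> 9 lines: cyb xosk tkga uimf txn rox vltzc zbme aebb
Hunk 2: at line 3 remove [txn,rox] add [fkqrb,diln] -> 9 lines: cyb xosk tkga uimf fkqrb diln vltzc zbme aebb
Hunk 3: at line 3 remove [fkqrb,diln,vltzc] add [rjr,ouy,abec] -> 9 lines: cyb xosk tkga uimf rjr ouy abec zbme aebb
Hunk 4: at line 5 remove [ouy,abec] add [pivr,wsxz] -> 9 lines: cyb xosk tkga uimf rjr pivr wsxz zbme aebb
Hunk 5: at line 2 remove [tkga,uimf,rjr] add [jjc,sbr,nylc] -> 9 lines: cyb xosk jjc sbr nylc pivr wsxz zbme aebb
Hunk 6: at line 3 remove [nylc] add [qfxt] -> 9 lines: cyb xosk jjc sbr qfxt pivr wsxz zbme aebb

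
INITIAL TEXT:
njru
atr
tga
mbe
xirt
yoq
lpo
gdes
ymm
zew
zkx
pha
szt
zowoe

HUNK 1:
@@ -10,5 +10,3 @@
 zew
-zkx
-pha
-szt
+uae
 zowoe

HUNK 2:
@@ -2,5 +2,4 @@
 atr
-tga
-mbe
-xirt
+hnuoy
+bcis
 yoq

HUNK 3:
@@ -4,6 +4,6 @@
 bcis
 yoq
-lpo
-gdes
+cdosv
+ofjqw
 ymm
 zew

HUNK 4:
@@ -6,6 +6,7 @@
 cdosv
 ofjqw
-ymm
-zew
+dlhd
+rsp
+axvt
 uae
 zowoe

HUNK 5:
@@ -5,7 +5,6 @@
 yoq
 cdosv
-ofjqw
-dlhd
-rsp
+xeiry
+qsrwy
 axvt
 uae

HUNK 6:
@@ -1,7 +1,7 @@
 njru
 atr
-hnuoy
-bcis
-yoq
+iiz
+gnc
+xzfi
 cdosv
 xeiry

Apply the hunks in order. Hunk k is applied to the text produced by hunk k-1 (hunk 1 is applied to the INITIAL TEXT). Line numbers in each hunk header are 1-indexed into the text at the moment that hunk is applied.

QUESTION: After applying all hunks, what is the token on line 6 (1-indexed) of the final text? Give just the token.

Answer: cdosv

Derivation:
Hunk 1: at line 10 remove [zkx,pha,szt] add [uae] -> 12 lines: njru atr tga mbe xirt yoq lpo gdes ymm zew uae zowoe
Hunk 2: at line 2 remove [tga,mbe,xirt] add [hnuoy,bcis] -> 11 lines: njru atr hnuoy bcis yoq lpo gdes ymm zew uae zowoe
Hunk 3: at line 4 remove [lpo,gdes] add [cdosv,ofjqw] -> 11 lines: njru atr hnuoy bcis yoq cdosv ofjqw ymm zew uae zowoe
Hunk 4: at line 6 remove [ymm,zew] add [dlhd,rsp,axvt] -> 12 lines: njru atr hnuoy bcis yoq cdosv ofjqw dlhd rsp axvt uae zowoe
Hunk 5: at line 5 remove [ofjqw,dlhd,rsp] add [xeiry,qsrwy] -> 11 lines: njru atr hnuoy bcis yoq cdosv xeiry qsrwy axvt uae zowoe
Hunk 6: at line 1 remove [hnuoy,bcis,yoq] add [iiz,gnc,xzfi] -> 11 lines: njru atr iiz gnc xzfi cdosv xeiry qsrwy axvt uae zowoe
Final line 6: cdosv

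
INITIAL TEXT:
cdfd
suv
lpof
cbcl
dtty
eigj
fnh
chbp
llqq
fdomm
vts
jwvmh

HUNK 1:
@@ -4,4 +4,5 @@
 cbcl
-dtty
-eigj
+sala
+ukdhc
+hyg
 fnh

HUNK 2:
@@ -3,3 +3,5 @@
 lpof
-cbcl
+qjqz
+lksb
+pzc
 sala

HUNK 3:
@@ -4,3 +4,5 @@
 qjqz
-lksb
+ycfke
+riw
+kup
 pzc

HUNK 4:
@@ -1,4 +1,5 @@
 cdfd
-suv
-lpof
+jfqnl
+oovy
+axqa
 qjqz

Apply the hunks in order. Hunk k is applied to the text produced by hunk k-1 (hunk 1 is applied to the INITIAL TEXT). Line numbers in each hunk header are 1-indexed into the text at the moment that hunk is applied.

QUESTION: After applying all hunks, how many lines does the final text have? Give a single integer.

Hunk 1: at line 4 remove [dtty,eigj] add [sala,ukdhc,hyg] -> 13 lines: cdfd suv lpof cbcl sala ukdhc hyg fnh chbp llqq fdomm vts jwvmh
Hunk 2: at line 3 remove [cbcl] add [qjqz,lksb,pzc] -> 15 lines: cdfd suv lpof qjqz lksb pzc sala ukdhc hyg fnh chbp llqq fdomm vts jwvmh
Hunk 3: at line 4 remove [lksb] add [ycfke,riw,kup] -> 17 lines: cdfd suv lpof qjqz ycfke riw kup pzc sala ukdhc hyg fnh chbp llqq fdomm vts jwvmh
Hunk 4: at line 1 remove [suv,lpof] add [jfqnl,oovy,axqa] -> 18 lines: cdfd jfqnl oovy axqa qjqz ycfke riw kup pzc sala ukdhc hyg fnh chbp llqq fdomm vts jwvmh
Final line count: 18

Answer: 18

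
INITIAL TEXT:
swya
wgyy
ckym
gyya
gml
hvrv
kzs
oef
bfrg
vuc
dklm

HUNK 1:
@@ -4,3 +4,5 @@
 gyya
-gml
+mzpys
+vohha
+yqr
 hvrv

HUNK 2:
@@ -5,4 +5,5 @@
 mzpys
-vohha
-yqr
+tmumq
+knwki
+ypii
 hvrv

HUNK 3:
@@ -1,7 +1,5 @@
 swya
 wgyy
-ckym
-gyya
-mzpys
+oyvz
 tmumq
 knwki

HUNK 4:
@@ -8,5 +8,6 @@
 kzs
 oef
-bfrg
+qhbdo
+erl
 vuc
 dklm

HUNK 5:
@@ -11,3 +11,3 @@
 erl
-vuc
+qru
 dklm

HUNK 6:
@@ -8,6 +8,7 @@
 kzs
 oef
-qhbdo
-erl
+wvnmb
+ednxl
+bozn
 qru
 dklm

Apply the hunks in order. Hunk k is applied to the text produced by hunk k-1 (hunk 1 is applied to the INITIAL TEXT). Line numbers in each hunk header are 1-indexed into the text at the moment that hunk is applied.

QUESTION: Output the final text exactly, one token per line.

Answer: swya
wgyy
oyvz
tmumq
knwki
ypii
hvrv
kzs
oef
wvnmb
ednxl
bozn
qru
dklm

Derivation:
Hunk 1: at line 4 remove [gml] add [mzpys,vohha,yqr] -> 13 lines: swya wgyy ckym gyya mzpys vohha yqr hvrv kzs oef bfrg vuc dklm
Hunk 2: at line 5 remove [vohha,yqr] add [tmumq,knwki,ypii] -> 14 lines: swya wgyy ckym gyya mzpys tmumq knwki ypii hvrv kzs oef bfrg vuc dklm
Hunk 3: at line 1 remove [ckym,gyya,mzpys] add [oyvz] -> 12 lines: swya wgyy oyvz tmumq knwki ypii hvrv kzs oef bfrg vuc dklm
Hunk 4: at line 8 remove [bfrg] add [qhbdo,erl] -> 13 lines: swya wgyy oyvz tmumq knwki ypii hvrv kzs oef qhbdo erl vuc dklm
Hunk 5: at line 11 remove [vuc] add [qru] -> 13 lines: swya wgyy oyvz tmumq knwki ypii hvrv kzs oef qhbdo erl qru dklm
Hunk 6: at line 8 remove [qhbdo,erl] add [wvnmb,ednxl,bozn] -> 14 lines: swya wgyy oyvz tmumq knwki ypii hvrv kzs oef wvnmb ednxl bozn qru dklm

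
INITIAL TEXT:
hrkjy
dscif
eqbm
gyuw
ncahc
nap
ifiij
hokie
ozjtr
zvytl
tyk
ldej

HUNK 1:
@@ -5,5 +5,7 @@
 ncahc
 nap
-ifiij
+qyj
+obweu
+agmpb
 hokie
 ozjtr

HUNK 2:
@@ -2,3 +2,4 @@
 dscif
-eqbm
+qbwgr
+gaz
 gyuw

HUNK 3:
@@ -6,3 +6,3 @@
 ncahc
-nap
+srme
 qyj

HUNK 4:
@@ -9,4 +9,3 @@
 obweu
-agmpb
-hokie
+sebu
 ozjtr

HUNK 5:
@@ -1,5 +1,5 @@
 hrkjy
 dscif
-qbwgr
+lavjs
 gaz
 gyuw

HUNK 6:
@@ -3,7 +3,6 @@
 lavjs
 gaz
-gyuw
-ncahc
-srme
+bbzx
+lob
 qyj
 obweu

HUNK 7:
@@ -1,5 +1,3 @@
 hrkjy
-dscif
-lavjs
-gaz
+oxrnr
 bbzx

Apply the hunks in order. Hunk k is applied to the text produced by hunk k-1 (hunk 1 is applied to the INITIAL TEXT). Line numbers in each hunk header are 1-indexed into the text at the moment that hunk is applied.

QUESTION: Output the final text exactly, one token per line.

Hunk 1: at line 5 remove [ifiij] add [qyj,obweu,agmpb] -> 14 lines: hrkjy dscif eqbm gyuw ncahc nap qyj obweu agmpb hokie ozjtr zvytl tyk ldej
Hunk 2: at line 2 remove [eqbm] add [qbwgr,gaz] -> 15 lines: hrkjy dscif qbwgr gaz gyuw ncahc nap qyj obweu agmpb hokie ozjtr zvytl tyk ldej
Hunk 3: at line 6 remove [nap] add [srme] -> 15 lines: hrkjy dscif qbwgr gaz gyuw ncahc srme qyj obweu agmpb hokie ozjtr zvytl tyk ldej
Hunk 4: at line 9 remove [agmpb,hokie] add [sebu] -> 14 lines: hrkjy dscif qbwgr gaz gyuw ncahc srme qyj obweu sebu ozjtr zvytl tyk ldej
Hunk 5: at line 1 remove [qbwgr] add [lavjs] -> 14 lines: hrkjy dscif lavjs gaz gyuw ncahc srme qyj obweu sebu ozjtr zvytl tyk ldej
Hunk 6: at line 3 remove [gyuw,ncahc,srme] add [bbzx,lob] -> 13 lines: hrkjy dscif lavjs gaz bbzx lob qyj obweu sebu ozjtr zvytl tyk ldej
Hunk 7: at line 1 remove [dscif,lavjs,gaz] add [oxrnr] -> 11 lines: hrkjy oxrnr bbzx lob qyj obweu sebu ozjtr zvytl tyk ldej

Answer: hrkjy
oxrnr
bbzx
lob
qyj
obweu
sebu
ozjtr
zvytl
tyk
ldej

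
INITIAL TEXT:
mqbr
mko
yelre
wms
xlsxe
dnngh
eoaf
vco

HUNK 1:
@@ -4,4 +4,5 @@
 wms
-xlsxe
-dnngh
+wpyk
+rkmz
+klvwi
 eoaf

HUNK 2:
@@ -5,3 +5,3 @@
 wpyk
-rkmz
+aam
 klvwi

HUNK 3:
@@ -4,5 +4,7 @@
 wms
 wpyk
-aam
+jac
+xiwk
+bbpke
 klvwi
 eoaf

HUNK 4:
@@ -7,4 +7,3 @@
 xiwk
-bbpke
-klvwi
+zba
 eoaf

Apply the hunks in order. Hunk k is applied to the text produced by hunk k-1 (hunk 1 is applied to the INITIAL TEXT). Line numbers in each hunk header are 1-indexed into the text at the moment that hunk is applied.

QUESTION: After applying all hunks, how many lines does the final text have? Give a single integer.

Answer: 10

Derivation:
Hunk 1: at line 4 remove [xlsxe,dnngh] add [wpyk,rkmz,klvwi] -> 9 lines: mqbr mko yelre wms wpyk rkmz klvwi eoaf vco
Hunk 2: at line 5 remove [rkmz] add [aam] -> 9 lines: mqbr mko yelre wms wpyk aam klvwi eoaf vco
Hunk 3: at line 4 remove [aam] add [jac,xiwk,bbpke] -> 11 lines: mqbr mko yelre wms wpyk jac xiwk bbpke klvwi eoaf vco
Hunk 4: at line 7 remove [bbpke,klvwi] add [zba] -> 10 lines: mqbr mko yelre wms wpyk jac xiwk zba eoaf vco
Final line count: 10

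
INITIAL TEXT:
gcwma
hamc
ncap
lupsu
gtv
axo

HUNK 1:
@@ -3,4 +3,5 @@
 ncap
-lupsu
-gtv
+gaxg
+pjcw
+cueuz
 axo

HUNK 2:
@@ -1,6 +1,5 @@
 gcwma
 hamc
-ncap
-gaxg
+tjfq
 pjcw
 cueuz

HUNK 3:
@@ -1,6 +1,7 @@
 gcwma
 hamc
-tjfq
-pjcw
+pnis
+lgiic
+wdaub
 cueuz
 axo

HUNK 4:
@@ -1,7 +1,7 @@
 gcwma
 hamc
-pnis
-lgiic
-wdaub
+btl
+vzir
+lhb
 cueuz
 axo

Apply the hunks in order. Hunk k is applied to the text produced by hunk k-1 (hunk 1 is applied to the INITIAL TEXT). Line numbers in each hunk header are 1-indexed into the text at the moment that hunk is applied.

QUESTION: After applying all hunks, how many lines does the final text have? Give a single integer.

Hunk 1: at line 3 remove [lupsu,gtv] add [gaxg,pjcw,cueuz] -> 7 lines: gcwma hamc ncap gaxg pjcw cueuz axo
Hunk 2: at line 1 remove [ncap,gaxg] add [tjfq] -> 6 lines: gcwma hamc tjfq pjcw cueuz axo
Hunk 3: at line 1 remove [tjfq,pjcw] add [pnis,lgiic,wdaub] -> 7 lines: gcwma hamc pnis lgiic wdaub cueuz axo
Hunk 4: at line 1 remove [pnis,lgiic,wdaub] add [btl,vzir,lhb] -> 7 lines: gcwma hamc btl vzir lhb cueuz axo
Final line count: 7

Answer: 7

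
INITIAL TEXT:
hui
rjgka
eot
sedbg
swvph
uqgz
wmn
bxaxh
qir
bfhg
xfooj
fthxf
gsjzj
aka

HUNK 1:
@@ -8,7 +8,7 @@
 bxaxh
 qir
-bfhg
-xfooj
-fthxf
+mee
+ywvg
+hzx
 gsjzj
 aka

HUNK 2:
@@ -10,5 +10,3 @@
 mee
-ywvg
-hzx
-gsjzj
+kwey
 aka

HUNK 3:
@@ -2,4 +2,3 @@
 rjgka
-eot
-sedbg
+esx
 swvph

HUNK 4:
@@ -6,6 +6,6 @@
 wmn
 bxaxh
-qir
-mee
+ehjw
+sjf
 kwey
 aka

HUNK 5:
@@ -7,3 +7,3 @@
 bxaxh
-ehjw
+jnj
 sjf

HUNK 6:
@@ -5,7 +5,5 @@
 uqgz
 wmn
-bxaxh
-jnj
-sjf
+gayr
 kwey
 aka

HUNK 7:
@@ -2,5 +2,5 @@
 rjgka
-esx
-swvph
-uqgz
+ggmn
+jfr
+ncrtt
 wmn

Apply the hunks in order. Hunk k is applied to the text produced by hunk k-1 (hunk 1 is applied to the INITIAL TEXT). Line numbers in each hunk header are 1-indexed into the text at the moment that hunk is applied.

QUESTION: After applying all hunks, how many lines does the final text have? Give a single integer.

Answer: 9

Derivation:
Hunk 1: at line 8 remove [bfhg,xfooj,fthxf] add [mee,ywvg,hzx] -> 14 lines: hui rjgka eot sedbg swvph uqgz wmn bxaxh qir mee ywvg hzx gsjzj aka
Hunk 2: at line 10 remove [ywvg,hzx,gsjzj] add [kwey] -> 12 lines: hui rjgka eot sedbg swvph uqgz wmn bxaxh qir mee kwey aka
Hunk 3: at line 2 remove [eot,sedbg] add [esx] -> 11 lines: hui rjgka esx swvph uqgz wmn bxaxh qir mee kwey aka
Hunk 4: at line 6 remove [qir,mee] add [ehjw,sjf] -> 11 lines: hui rjgka esx swvph uqgz wmn bxaxh ehjw sjf kwey aka
Hunk 5: at line 7 remove [ehjw] add [jnj] -> 11 lines: hui rjgka esx swvph uqgz wmn bxaxh jnj sjf kwey aka
Hunk 6: at line 5 remove [bxaxh,jnj,sjf] add [gayr] -> 9 lines: hui rjgka esx swvph uqgz wmn gayr kwey aka
Hunk 7: at line 2 remove [esx,swvph,uqgz] add [ggmn,jfr,ncrtt] -> 9 lines: hui rjgka ggmn jfr ncrtt wmn gayr kwey aka
Final line count: 9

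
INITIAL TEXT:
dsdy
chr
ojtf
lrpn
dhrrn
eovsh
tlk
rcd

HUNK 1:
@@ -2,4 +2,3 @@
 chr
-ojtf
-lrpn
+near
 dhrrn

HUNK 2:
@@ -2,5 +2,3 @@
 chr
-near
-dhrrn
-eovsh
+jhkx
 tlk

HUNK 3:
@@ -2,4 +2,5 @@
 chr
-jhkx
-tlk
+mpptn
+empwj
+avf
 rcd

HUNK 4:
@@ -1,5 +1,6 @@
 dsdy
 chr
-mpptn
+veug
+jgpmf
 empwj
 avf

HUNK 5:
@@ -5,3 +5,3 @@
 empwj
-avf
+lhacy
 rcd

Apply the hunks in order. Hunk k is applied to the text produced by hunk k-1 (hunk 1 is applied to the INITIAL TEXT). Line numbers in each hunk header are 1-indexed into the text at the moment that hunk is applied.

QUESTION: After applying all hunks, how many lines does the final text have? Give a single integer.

Answer: 7

Derivation:
Hunk 1: at line 2 remove [ojtf,lrpn] add [near] -> 7 lines: dsdy chr near dhrrn eovsh tlk rcd
Hunk 2: at line 2 remove [near,dhrrn,eovsh] add [jhkx] -> 5 lines: dsdy chr jhkx tlk rcd
Hunk 3: at line 2 remove [jhkx,tlk] add [mpptn,empwj,avf] -> 6 lines: dsdy chr mpptn empwj avf rcd
Hunk 4: at line 1 remove [mpptn] add [veug,jgpmf] -> 7 lines: dsdy chr veug jgpmf empwj avf rcd
Hunk 5: at line 5 remove [avf] add [lhacy] -> 7 lines: dsdy chr veug jgpmf empwj lhacy rcd
Final line count: 7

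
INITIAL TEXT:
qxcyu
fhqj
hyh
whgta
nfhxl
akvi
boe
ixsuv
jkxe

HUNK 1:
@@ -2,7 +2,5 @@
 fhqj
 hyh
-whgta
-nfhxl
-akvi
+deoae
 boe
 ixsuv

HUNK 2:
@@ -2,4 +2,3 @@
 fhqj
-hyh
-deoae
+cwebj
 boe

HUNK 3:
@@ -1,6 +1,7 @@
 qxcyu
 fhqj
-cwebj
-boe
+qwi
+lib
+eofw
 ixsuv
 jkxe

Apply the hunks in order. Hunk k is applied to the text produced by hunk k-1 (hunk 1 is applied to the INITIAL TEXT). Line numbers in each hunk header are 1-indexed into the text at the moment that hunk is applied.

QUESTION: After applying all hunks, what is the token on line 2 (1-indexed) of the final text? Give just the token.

Answer: fhqj

Derivation:
Hunk 1: at line 2 remove [whgta,nfhxl,akvi] add [deoae] -> 7 lines: qxcyu fhqj hyh deoae boe ixsuv jkxe
Hunk 2: at line 2 remove [hyh,deoae] add [cwebj] -> 6 lines: qxcyu fhqj cwebj boe ixsuv jkxe
Hunk 3: at line 1 remove [cwebj,boe] add [qwi,lib,eofw] -> 7 lines: qxcyu fhqj qwi lib eofw ixsuv jkxe
Final line 2: fhqj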